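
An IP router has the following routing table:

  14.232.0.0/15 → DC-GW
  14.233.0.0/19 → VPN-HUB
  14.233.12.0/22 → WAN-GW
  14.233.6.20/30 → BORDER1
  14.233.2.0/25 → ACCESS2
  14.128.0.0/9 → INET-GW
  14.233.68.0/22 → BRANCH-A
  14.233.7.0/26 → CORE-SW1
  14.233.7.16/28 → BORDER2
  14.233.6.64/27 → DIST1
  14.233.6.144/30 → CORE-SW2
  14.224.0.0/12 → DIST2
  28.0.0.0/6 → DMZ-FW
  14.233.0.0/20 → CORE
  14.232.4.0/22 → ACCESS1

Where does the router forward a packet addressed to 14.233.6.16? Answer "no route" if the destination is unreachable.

CORE

Routes whose prefix contains 14.233.6.16:
  14.128.0.0/9 (14.128.0.0 - 14.255.255.255) -> INET-GW
  14.224.0.0/12 (14.224.0.0 - 14.239.255.255) -> DIST2
  14.232.0.0/15 (14.232.0.0 - 14.233.255.255) -> DC-GW
  14.233.0.0/19 (14.233.0.0 - 14.233.31.255) -> VPN-HUB
  14.233.0.0/20 (14.233.0.0 - 14.233.15.255) -> CORE
More-specific entries that do NOT match:
  14.233.6.20/30 (14.233.6.20 - 14.233.6.23) does not contain 14.233.6.16
  14.233.6.144/30 (14.233.6.144 - 14.233.6.147) does not contain 14.233.6.16
  14.233.7.16/28 (14.233.7.16 - 14.233.7.31) does not contain 14.233.6.16
  14.233.6.64/27 (14.233.6.64 - 14.233.6.95) does not contain 14.233.6.16
  14.233.7.0/26 (14.233.7.0 - 14.233.7.63) does not contain 14.233.6.16
  14.233.2.0/25 (14.233.2.0 - 14.233.2.127) does not contain 14.233.6.16
  14.233.12.0/22 (14.233.12.0 - 14.233.15.255) does not contain 14.233.6.16
  14.233.68.0/22 (14.233.68.0 - 14.233.71.255) does not contain 14.233.6.16
  14.232.4.0/22 (14.232.4.0 - 14.232.7.255) does not contain 14.233.6.16
Longest matching prefix is /20 -> next hop CORE.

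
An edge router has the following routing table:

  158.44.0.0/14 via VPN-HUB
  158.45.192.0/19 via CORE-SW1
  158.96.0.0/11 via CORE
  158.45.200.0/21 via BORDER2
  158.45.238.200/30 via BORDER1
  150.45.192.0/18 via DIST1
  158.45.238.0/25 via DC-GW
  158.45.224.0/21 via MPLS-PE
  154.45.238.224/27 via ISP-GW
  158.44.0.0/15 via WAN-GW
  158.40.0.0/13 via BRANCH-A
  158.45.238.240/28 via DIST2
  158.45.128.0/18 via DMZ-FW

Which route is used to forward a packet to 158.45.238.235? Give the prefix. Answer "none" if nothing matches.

158.44.0.0/15

Entries matching 158.45.238.235:
  158.40.0.0/13 (158.40.0.0 - 158.47.255.255)
  158.44.0.0/14 (158.44.0.0 - 158.47.255.255)
  158.44.0.0/15 (158.44.0.0 - 158.45.255.255)
Most specific is 158.44.0.0/15.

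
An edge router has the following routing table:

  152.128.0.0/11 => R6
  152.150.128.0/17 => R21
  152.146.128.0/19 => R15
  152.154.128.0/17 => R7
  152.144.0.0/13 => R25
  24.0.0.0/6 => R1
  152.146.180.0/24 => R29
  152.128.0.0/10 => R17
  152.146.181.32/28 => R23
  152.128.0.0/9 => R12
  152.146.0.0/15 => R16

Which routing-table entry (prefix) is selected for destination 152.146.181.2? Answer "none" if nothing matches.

Entries matching 152.146.181.2:
  152.128.0.0/9 (152.128.0.0 - 152.255.255.255)
  152.128.0.0/10 (152.128.0.0 - 152.191.255.255)
  152.128.0.0/11 (152.128.0.0 - 152.159.255.255)
  152.144.0.0/13 (152.144.0.0 - 152.151.255.255)
  152.146.0.0/15 (152.146.0.0 - 152.147.255.255)
Most specific is 152.146.0.0/15.

152.146.0.0/15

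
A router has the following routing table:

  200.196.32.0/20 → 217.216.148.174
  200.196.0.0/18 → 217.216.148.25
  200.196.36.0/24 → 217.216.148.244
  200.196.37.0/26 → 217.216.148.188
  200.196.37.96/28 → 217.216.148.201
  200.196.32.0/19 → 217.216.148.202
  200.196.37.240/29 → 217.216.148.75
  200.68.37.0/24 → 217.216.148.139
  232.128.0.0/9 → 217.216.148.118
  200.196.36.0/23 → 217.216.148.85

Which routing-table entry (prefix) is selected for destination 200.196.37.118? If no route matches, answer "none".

Entries matching 200.196.37.118:
  200.196.0.0/18 (200.196.0.0 - 200.196.63.255)
  200.196.32.0/19 (200.196.32.0 - 200.196.63.255)
  200.196.32.0/20 (200.196.32.0 - 200.196.47.255)
  200.196.36.0/23 (200.196.36.0 - 200.196.37.255)
Most specific is 200.196.36.0/23.

200.196.36.0/23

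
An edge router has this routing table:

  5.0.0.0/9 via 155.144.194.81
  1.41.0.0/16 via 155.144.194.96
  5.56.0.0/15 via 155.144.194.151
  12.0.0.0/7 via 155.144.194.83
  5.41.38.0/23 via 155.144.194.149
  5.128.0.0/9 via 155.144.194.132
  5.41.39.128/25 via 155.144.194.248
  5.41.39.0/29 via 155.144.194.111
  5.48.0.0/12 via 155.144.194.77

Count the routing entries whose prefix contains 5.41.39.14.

2

Prefixes containing 5.41.39.14:
  5.0.0.0/9 (5.0.0.0 - 5.127.255.255)
  5.41.38.0/23 (5.41.38.0 - 5.41.39.255)
Total matching entries: 2.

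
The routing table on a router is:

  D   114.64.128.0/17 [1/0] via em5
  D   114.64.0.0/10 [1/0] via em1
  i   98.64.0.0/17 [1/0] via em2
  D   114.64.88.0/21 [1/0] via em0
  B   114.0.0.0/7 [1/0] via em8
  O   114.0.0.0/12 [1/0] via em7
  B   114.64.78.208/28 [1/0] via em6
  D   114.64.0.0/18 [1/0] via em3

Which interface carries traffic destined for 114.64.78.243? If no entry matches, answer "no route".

em1

Routes whose prefix contains 114.64.78.243:
  114.0.0.0/7 (114.0.0.0 - 115.255.255.255) -> em8
  114.64.0.0/10 (114.64.0.0 - 114.127.255.255) -> em1
More-specific entries that do NOT match:
  114.64.78.208/28 (114.64.78.208 - 114.64.78.223) does not contain 114.64.78.243
  114.64.88.0/21 (114.64.88.0 - 114.64.95.255) does not contain 114.64.78.243
  114.64.0.0/18 (114.64.0.0 - 114.64.63.255) does not contain 114.64.78.243
  114.64.128.0/17 (114.64.128.0 - 114.64.255.255) does not contain 114.64.78.243
  98.64.0.0/17 (98.64.0.0 - 98.64.127.255) does not contain 114.64.78.243
  114.0.0.0/12 (114.0.0.0 - 114.15.255.255) does not contain 114.64.78.243
Longest matching prefix is /10 -> interface em1.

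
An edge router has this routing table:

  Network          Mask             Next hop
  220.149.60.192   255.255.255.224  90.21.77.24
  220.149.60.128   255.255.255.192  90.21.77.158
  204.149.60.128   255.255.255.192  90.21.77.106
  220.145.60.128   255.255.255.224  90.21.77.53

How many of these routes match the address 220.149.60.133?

Prefixes containing 220.149.60.133:
  220.149.60.128/26 (220.149.60.128 - 220.149.60.191)
Total matching entries: 1.

1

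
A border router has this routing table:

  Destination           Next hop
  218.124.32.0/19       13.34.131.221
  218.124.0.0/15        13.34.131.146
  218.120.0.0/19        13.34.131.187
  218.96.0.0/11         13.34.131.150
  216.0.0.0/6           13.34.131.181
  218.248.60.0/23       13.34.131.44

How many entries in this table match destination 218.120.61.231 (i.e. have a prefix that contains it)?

Prefixes containing 218.120.61.231:
  216.0.0.0/6 (216.0.0.0 - 219.255.255.255)
  218.96.0.0/11 (218.96.0.0 - 218.127.255.255)
Total matching entries: 2.

2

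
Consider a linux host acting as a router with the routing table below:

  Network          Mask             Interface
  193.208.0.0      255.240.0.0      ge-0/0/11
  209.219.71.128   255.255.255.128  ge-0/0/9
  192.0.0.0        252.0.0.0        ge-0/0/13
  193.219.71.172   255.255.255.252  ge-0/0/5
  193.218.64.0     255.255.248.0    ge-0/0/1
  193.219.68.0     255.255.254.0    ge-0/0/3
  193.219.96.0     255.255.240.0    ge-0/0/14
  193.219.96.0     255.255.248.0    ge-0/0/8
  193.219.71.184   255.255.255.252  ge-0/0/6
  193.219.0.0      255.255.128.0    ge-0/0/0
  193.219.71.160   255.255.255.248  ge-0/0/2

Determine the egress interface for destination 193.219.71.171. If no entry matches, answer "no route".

Routes whose prefix contains 193.219.71.171:
  192.0.0.0/6 (192.0.0.0 - 195.255.255.255) -> ge-0/0/13
  193.208.0.0/12 (193.208.0.0 - 193.223.255.255) -> ge-0/0/11
  193.219.0.0/17 (193.219.0.0 - 193.219.127.255) -> ge-0/0/0
More-specific entries that do NOT match:
  193.219.71.172/30 (193.219.71.172 - 193.219.71.175) does not contain 193.219.71.171
  193.219.71.184/30 (193.219.71.184 - 193.219.71.187) does not contain 193.219.71.171
  193.219.71.160/29 (193.219.71.160 - 193.219.71.167) does not contain 193.219.71.171
  209.219.71.128/25 (209.219.71.128 - 209.219.71.255) does not contain 193.219.71.171
  193.219.68.0/23 (193.219.68.0 - 193.219.69.255) does not contain 193.219.71.171
  193.218.64.0/21 (193.218.64.0 - 193.218.71.255) does not contain 193.219.71.171
  193.219.96.0/21 (193.219.96.0 - 193.219.103.255) does not contain 193.219.71.171
  193.219.96.0/20 (193.219.96.0 - 193.219.111.255) does not contain 193.219.71.171
Longest matching prefix is /17 -> interface ge-0/0/0.

ge-0/0/0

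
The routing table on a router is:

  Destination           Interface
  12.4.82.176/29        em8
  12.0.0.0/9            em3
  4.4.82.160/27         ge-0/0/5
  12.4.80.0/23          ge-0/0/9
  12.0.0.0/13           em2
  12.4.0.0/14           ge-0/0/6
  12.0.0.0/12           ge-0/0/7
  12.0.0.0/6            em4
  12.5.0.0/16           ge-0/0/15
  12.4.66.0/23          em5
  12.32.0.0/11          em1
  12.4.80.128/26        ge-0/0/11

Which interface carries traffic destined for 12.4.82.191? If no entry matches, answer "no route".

ge-0/0/6

Routes whose prefix contains 12.4.82.191:
  12.0.0.0/6 (12.0.0.0 - 15.255.255.255) -> em4
  12.0.0.0/9 (12.0.0.0 - 12.127.255.255) -> em3
  12.0.0.0/12 (12.0.0.0 - 12.15.255.255) -> ge-0/0/7
  12.0.0.0/13 (12.0.0.0 - 12.7.255.255) -> em2
  12.4.0.0/14 (12.4.0.0 - 12.7.255.255) -> ge-0/0/6
More-specific entries that do NOT match:
  12.4.82.176/29 (12.4.82.176 - 12.4.82.183) does not contain 12.4.82.191
  4.4.82.160/27 (4.4.82.160 - 4.4.82.191) does not contain 12.4.82.191
  12.4.80.128/26 (12.4.80.128 - 12.4.80.191) does not contain 12.4.82.191
  12.4.80.0/23 (12.4.80.0 - 12.4.81.255) does not contain 12.4.82.191
  12.4.66.0/23 (12.4.66.0 - 12.4.67.255) does not contain 12.4.82.191
  12.5.0.0/16 (12.5.0.0 - 12.5.255.255) does not contain 12.4.82.191
Longest matching prefix is /14 -> interface ge-0/0/6.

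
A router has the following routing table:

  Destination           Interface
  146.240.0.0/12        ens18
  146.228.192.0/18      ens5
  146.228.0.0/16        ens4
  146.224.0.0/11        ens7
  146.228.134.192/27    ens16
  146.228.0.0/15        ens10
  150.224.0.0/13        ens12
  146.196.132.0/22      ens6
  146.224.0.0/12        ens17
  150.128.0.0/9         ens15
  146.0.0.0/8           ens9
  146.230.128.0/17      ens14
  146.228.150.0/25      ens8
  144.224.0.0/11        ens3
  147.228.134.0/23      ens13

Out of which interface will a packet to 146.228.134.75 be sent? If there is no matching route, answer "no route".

Routes whose prefix contains 146.228.134.75:
  146.0.0.0/8 (146.0.0.0 - 146.255.255.255) -> ens9
  146.224.0.0/11 (146.224.0.0 - 146.255.255.255) -> ens7
  146.224.0.0/12 (146.224.0.0 - 146.239.255.255) -> ens17
  146.228.0.0/15 (146.228.0.0 - 146.229.255.255) -> ens10
  146.228.0.0/16 (146.228.0.0 - 146.228.255.255) -> ens4
More-specific entries that do NOT match:
  146.228.134.192/27 (146.228.134.192 - 146.228.134.223) does not contain 146.228.134.75
  146.228.150.0/25 (146.228.150.0 - 146.228.150.127) does not contain 146.228.134.75
  147.228.134.0/23 (147.228.134.0 - 147.228.135.255) does not contain 146.228.134.75
  146.196.132.0/22 (146.196.132.0 - 146.196.135.255) does not contain 146.228.134.75
  146.228.192.0/18 (146.228.192.0 - 146.228.255.255) does not contain 146.228.134.75
  146.230.128.0/17 (146.230.128.0 - 146.230.255.255) does not contain 146.228.134.75
Longest matching prefix is /16 -> interface ens4.

ens4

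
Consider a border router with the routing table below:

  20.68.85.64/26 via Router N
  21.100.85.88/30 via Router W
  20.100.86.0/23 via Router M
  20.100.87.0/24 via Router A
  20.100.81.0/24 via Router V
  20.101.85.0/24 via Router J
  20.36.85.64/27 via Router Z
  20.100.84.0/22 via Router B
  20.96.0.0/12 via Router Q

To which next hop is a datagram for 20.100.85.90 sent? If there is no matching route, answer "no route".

Routes whose prefix contains 20.100.85.90:
  20.96.0.0/12 (20.96.0.0 - 20.111.255.255) -> Router Q
  20.100.84.0/22 (20.100.84.0 - 20.100.87.255) -> Router B
More-specific entries that do NOT match:
  21.100.85.88/30 (21.100.85.88 - 21.100.85.91) does not contain 20.100.85.90
  20.36.85.64/27 (20.36.85.64 - 20.36.85.95) does not contain 20.100.85.90
  20.68.85.64/26 (20.68.85.64 - 20.68.85.127) does not contain 20.100.85.90
  20.100.87.0/24 (20.100.87.0 - 20.100.87.255) does not contain 20.100.85.90
  20.100.81.0/24 (20.100.81.0 - 20.100.81.255) does not contain 20.100.85.90
  20.101.85.0/24 (20.101.85.0 - 20.101.85.255) does not contain 20.100.85.90
  20.100.86.0/23 (20.100.86.0 - 20.100.87.255) does not contain 20.100.85.90
Longest matching prefix is /22 -> next hop Router B.

Router B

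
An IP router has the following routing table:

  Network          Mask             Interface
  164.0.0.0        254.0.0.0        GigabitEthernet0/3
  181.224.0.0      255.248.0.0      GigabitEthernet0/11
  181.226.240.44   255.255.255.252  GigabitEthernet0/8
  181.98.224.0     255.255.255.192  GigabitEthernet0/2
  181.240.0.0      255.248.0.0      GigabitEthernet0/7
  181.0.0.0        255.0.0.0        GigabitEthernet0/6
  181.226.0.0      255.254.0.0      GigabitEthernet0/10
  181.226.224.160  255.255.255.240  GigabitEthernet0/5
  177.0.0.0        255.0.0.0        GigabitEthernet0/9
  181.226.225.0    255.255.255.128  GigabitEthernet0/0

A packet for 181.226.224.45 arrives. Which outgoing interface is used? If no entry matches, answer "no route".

Routes whose prefix contains 181.226.224.45:
  181.0.0.0/8 (181.0.0.0 - 181.255.255.255) -> GigabitEthernet0/6
  181.224.0.0/13 (181.224.0.0 - 181.231.255.255) -> GigabitEthernet0/11
  181.226.0.0/15 (181.226.0.0 - 181.227.255.255) -> GigabitEthernet0/10
More-specific entries that do NOT match:
  181.226.240.44/30 (181.226.240.44 - 181.226.240.47) does not contain 181.226.224.45
  181.226.224.160/28 (181.226.224.160 - 181.226.224.175) does not contain 181.226.224.45
  181.98.224.0/26 (181.98.224.0 - 181.98.224.63) does not contain 181.226.224.45
  181.226.225.0/25 (181.226.225.0 - 181.226.225.127) does not contain 181.226.224.45
Longest matching prefix is /15 -> interface GigabitEthernet0/10.

GigabitEthernet0/10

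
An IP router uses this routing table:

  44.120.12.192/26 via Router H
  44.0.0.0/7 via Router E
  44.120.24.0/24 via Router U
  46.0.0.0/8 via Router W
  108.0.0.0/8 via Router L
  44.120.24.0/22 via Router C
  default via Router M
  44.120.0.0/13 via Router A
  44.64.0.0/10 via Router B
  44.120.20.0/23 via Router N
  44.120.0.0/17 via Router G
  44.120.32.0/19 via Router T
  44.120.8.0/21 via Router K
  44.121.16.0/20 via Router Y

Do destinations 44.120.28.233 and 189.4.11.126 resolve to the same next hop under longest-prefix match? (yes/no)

44.120.28.233: longest match 44.120.0.0/17 -> Router G
189.4.11.126: longest match 0.0.0.0/0 -> Router M

no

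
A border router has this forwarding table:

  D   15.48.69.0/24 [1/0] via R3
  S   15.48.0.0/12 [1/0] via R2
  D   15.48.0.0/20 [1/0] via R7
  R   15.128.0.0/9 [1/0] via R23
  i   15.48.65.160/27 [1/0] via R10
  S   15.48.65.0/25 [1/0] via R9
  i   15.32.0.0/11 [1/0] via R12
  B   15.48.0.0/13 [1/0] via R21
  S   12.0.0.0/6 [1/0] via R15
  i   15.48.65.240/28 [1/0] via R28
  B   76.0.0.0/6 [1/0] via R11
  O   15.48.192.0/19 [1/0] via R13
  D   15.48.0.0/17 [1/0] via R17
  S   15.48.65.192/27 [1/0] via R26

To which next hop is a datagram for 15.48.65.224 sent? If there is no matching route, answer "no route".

Routes whose prefix contains 15.48.65.224:
  12.0.0.0/6 (12.0.0.0 - 15.255.255.255) -> R15
  15.32.0.0/11 (15.32.0.0 - 15.63.255.255) -> R12
  15.48.0.0/12 (15.48.0.0 - 15.63.255.255) -> R2
  15.48.0.0/13 (15.48.0.0 - 15.55.255.255) -> R21
  15.48.0.0/17 (15.48.0.0 - 15.48.127.255) -> R17
More-specific entries that do NOT match:
  15.48.65.240/28 (15.48.65.240 - 15.48.65.255) does not contain 15.48.65.224
  15.48.65.160/27 (15.48.65.160 - 15.48.65.191) does not contain 15.48.65.224
  15.48.65.192/27 (15.48.65.192 - 15.48.65.223) does not contain 15.48.65.224
  15.48.65.0/25 (15.48.65.0 - 15.48.65.127) does not contain 15.48.65.224
  15.48.69.0/24 (15.48.69.0 - 15.48.69.255) does not contain 15.48.65.224
  15.48.0.0/20 (15.48.0.0 - 15.48.15.255) does not contain 15.48.65.224
  15.48.192.0/19 (15.48.192.0 - 15.48.223.255) does not contain 15.48.65.224
Longest matching prefix is /17 -> next hop R17.

R17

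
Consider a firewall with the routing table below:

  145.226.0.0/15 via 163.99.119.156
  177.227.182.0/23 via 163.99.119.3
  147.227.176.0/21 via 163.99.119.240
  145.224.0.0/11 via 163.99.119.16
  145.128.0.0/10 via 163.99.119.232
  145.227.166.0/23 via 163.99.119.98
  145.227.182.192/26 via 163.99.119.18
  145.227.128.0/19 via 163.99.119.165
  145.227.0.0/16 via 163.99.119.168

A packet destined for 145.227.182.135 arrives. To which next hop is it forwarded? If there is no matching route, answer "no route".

163.99.119.168

Routes whose prefix contains 145.227.182.135:
  145.224.0.0/11 (145.224.0.0 - 145.255.255.255) -> 163.99.119.16
  145.226.0.0/15 (145.226.0.0 - 145.227.255.255) -> 163.99.119.156
  145.227.0.0/16 (145.227.0.0 - 145.227.255.255) -> 163.99.119.168
More-specific entries that do NOT match:
  145.227.182.192/26 (145.227.182.192 - 145.227.182.255) does not contain 145.227.182.135
  177.227.182.0/23 (177.227.182.0 - 177.227.183.255) does not contain 145.227.182.135
  145.227.166.0/23 (145.227.166.0 - 145.227.167.255) does not contain 145.227.182.135
  147.227.176.0/21 (147.227.176.0 - 147.227.183.255) does not contain 145.227.182.135
  145.227.128.0/19 (145.227.128.0 - 145.227.159.255) does not contain 145.227.182.135
Longest matching prefix is /16 -> next hop 163.99.119.168.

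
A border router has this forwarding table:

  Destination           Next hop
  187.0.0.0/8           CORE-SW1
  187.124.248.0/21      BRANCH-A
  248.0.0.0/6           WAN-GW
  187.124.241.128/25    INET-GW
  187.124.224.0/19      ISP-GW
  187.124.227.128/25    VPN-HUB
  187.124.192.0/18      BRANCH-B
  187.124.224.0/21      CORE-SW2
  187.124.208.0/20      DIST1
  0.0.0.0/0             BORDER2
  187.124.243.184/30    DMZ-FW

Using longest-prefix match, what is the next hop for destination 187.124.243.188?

Routes whose prefix contains 187.124.243.188:
  0.0.0.0/0 (default, matches everything) -> BORDER2
  187.0.0.0/8 (187.0.0.0 - 187.255.255.255) -> CORE-SW1
  187.124.192.0/18 (187.124.192.0 - 187.124.255.255) -> BRANCH-B
  187.124.224.0/19 (187.124.224.0 - 187.124.255.255) -> ISP-GW
More-specific entries that do NOT match:
  187.124.243.184/30 (187.124.243.184 - 187.124.243.187) does not contain 187.124.243.188
  187.124.241.128/25 (187.124.241.128 - 187.124.241.255) does not contain 187.124.243.188
  187.124.227.128/25 (187.124.227.128 - 187.124.227.255) does not contain 187.124.243.188
  187.124.248.0/21 (187.124.248.0 - 187.124.255.255) does not contain 187.124.243.188
  187.124.224.0/21 (187.124.224.0 - 187.124.231.255) does not contain 187.124.243.188
  187.124.208.0/20 (187.124.208.0 - 187.124.223.255) does not contain 187.124.243.188
Longest matching prefix is /19 -> next hop ISP-GW.

ISP-GW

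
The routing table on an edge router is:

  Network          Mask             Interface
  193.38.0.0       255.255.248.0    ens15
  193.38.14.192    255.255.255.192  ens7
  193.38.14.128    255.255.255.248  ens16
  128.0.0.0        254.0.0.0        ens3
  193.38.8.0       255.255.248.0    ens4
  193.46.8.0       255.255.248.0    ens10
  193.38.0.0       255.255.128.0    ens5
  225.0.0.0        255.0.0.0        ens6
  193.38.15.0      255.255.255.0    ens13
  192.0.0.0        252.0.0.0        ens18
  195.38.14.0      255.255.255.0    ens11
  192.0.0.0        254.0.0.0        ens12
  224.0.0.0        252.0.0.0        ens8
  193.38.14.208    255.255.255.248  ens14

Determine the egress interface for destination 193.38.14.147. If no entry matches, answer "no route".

ens4

Routes whose prefix contains 193.38.14.147:
  192.0.0.0/6 (192.0.0.0 - 195.255.255.255) -> ens18
  192.0.0.0/7 (192.0.0.0 - 193.255.255.255) -> ens12
  193.38.0.0/17 (193.38.0.0 - 193.38.127.255) -> ens5
  193.38.8.0/21 (193.38.8.0 - 193.38.15.255) -> ens4
More-specific entries that do NOT match:
  193.38.14.128/29 (193.38.14.128 - 193.38.14.135) does not contain 193.38.14.147
  193.38.14.208/29 (193.38.14.208 - 193.38.14.215) does not contain 193.38.14.147
  193.38.14.192/26 (193.38.14.192 - 193.38.14.255) does not contain 193.38.14.147
  193.38.15.0/24 (193.38.15.0 - 193.38.15.255) does not contain 193.38.14.147
  195.38.14.0/24 (195.38.14.0 - 195.38.14.255) does not contain 193.38.14.147
Longest matching prefix is /21 -> interface ens4.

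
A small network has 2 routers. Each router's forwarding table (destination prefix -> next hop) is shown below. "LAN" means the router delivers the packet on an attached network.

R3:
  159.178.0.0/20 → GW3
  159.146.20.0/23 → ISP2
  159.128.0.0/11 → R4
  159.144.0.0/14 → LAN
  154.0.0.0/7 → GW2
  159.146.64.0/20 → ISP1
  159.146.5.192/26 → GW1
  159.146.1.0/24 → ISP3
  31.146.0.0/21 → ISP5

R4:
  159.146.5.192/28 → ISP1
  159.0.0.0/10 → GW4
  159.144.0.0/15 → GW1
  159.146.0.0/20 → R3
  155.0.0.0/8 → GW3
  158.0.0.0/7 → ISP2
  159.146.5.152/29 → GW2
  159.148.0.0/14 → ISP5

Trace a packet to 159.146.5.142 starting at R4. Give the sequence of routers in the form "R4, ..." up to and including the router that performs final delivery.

R4, R3

At R4: longest match for 159.146.5.142 is 159.146.0.0/20 -> R3
At R3: longest match for 159.146.5.142 is 159.144.0.0/14 -> LAN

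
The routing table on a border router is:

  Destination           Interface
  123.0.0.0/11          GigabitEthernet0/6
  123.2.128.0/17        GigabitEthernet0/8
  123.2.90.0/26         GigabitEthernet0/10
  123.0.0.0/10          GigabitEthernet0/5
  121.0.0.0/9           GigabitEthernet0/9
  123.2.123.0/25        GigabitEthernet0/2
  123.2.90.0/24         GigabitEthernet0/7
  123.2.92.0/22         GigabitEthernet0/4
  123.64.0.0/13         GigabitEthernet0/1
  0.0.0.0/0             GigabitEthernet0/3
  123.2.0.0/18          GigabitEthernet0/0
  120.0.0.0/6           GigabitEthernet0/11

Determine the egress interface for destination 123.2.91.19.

Routes whose prefix contains 123.2.91.19:
  0.0.0.0/0 (default, matches everything) -> GigabitEthernet0/3
  120.0.0.0/6 (120.0.0.0 - 123.255.255.255) -> GigabitEthernet0/11
  123.0.0.0/10 (123.0.0.0 - 123.63.255.255) -> GigabitEthernet0/5
  123.0.0.0/11 (123.0.0.0 - 123.31.255.255) -> GigabitEthernet0/6
More-specific entries that do NOT match:
  123.2.90.0/26 (123.2.90.0 - 123.2.90.63) does not contain 123.2.91.19
  123.2.123.0/25 (123.2.123.0 - 123.2.123.127) does not contain 123.2.91.19
  123.2.90.0/24 (123.2.90.0 - 123.2.90.255) does not contain 123.2.91.19
  123.2.92.0/22 (123.2.92.0 - 123.2.95.255) does not contain 123.2.91.19
  123.2.0.0/18 (123.2.0.0 - 123.2.63.255) does not contain 123.2.91.19
  123.2.128.0/17 (123.2.128.0 - 123.2.255.255) does not contain 123.2.91.19
  123.64.0.0/13 (123.64.0.0 - 123.71.255.255) does not contain 123.2.91.19
Longest matching prefix is /11 -> interface GigabitEthernet0/6.

GigabitEthernet0/6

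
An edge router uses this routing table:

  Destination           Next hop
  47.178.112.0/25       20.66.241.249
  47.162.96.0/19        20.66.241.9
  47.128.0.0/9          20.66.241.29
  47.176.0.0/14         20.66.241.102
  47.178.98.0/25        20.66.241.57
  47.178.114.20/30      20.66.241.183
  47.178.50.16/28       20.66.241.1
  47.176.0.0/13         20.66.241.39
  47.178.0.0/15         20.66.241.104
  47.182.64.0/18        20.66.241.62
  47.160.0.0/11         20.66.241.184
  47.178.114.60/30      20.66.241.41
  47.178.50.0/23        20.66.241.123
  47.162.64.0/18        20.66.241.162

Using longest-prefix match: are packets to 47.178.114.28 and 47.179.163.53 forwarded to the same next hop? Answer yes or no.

yes

47.178.114.28: longest match 47.178.0.0/15 -> 20.66.241.104
47.179.163.53: longest match 47.178.0.0/15 -> 20.66.241.104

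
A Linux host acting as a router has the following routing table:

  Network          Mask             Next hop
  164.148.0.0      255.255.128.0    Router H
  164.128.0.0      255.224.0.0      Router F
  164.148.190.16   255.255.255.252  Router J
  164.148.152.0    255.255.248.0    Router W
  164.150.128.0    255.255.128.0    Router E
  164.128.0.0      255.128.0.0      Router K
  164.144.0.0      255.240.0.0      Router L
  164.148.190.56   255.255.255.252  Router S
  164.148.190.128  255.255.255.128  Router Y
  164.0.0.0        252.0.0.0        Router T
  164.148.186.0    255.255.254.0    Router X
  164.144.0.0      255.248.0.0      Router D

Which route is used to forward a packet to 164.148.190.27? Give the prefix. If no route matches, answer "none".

164.144.0.0/13

Entries matching 164.148.190.27:
  164.0.0.0/6 (164.0.0.0 - 167.255.255.255)
  164.128.0.0/9 (164.128.0.0 - 164.255.255.255)
  164.128.0.0/11 (164.128.0.0 - 164.159.255.255)
  164.144.0.0/12 (164.144.0.0 - 164.159.255.255)
  164.144.0.0/13 (164.144.0.0 - 164.151.255.255)
Most specific is 164.144.0.0/13.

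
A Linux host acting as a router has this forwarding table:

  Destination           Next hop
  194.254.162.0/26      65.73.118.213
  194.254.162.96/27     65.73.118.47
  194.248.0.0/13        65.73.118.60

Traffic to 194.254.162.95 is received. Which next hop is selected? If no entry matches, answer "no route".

Routes whose prefix contains 194.254.162.95:
  194.248.0.0/13 (194.248.0.0 - 194.255.255.255) -> 65.73.118.60
More-specific entries that do NOT match:
  194.254.162.96/27 (194.254.162.96 - 194.254.162.127) does not contain 194.254.162.95
  194.254.162.0/26 (194.254.162.0 - 194.254.162.63) does not contain 194.254.162.95
Longest matching prefix is /13 -> next hop 65.73.118.60.

65.73.118.60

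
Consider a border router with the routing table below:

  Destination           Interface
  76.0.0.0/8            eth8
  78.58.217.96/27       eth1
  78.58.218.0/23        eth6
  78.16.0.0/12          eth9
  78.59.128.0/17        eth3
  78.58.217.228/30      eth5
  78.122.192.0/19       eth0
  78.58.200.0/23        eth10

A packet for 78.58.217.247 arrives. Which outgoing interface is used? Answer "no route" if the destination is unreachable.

No entry's prefix contains 78.58.217.247; there is no default route.

no route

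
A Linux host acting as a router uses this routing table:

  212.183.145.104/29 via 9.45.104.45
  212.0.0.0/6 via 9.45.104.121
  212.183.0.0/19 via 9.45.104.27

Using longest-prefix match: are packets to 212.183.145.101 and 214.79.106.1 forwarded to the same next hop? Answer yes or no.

yes

212.183.145.101: longest match 212.0.0.0/6 -> 9.45.104.121
214.79.106.1: longest match 212.0.0.0/6 -> 9.45.104.121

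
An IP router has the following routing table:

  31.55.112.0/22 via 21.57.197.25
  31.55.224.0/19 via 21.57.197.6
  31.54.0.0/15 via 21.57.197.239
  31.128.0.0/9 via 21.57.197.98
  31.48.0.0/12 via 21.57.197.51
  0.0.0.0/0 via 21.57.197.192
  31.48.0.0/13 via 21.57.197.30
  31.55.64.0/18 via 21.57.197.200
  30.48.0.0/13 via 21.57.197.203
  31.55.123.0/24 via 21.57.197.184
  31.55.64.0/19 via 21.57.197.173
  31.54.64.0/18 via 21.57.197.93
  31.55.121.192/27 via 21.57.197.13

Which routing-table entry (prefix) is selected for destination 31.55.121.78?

31.55.64.0/18

Entries matching 31.55.121.78:
  0.0.0.0/0 (default, matches everything)
  31.48.0.0/12 (31.48.0.0 - 31.63.255.255)
  31.48.0.0/13 (31.48.0.0 - 31.55.255.255)
  31.54.0.0/15 (31.54.0.0 - 31.55.255.255)
  31.55.64.0/18 (31.55.64.0 - 31.55.127.255)
Most specific is 31.55.64.0/18.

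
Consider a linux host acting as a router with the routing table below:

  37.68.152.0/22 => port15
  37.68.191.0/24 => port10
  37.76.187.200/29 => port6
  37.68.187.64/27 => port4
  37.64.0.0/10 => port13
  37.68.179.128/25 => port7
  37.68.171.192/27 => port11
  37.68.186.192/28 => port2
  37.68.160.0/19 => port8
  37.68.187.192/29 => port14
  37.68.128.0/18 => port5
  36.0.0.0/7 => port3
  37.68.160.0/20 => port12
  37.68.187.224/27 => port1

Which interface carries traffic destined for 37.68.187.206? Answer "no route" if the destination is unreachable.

Routes whose prefix contains 37.68.187.206:
  36.0.0.0/7 (36.0.0.0 - 37.255.255.255) -> port3
  37.64.0.0/10 (37.64.0.0 - 37.127.255.255) -> port13
  37.68.128.0/18 (37.68.128.0 - 37.68.191.255) -> port5
  37.68.160.0/19 (37.68.160.0 - 37.68.191.255) -> port8
More-specific entries that do NOT match:
  37.76.187.200/29 (37.76.187.200 - 37.76.187.207) does not contain 37.68.187.206
  37.68.187.192/29 (37.68.187.192 - 37.68.187.199) does not contain 37.68.187.206
  37.68.186.192/28 (37.68.186.192 - 37.68.186.207) does not contain 37.68.187.206
  37.68.187.64/27 (37.68.187.64 - 37.68.187.95) does not contain 37.68.187.206
  37.68.171.192/27 (37.68.171.192 - 37.68.171.223) does not contain 37.68.187.206
  37.68.187.224/27 (37.68.187.224 - 37.68.187.255) does not contain 37.68.187.206
  37.68.179.128/25 (37.68.179.128 - 37.68.179.255) does not contain 37.68.187.206
  37.68.191.0/24 (37.68.191.0 - 37.68.191.255) does not contain 37.68.187.206
  37.68.152.0/22 (37.68.152.0 - 37.68.155.255) does not contain 37.68.187.206
  37.68.160.0/20 (37.68.160.0 - 37.68.175.255) does not contain 37.68.187.206
Longest matching prefix is /19 -> interface port8.

port8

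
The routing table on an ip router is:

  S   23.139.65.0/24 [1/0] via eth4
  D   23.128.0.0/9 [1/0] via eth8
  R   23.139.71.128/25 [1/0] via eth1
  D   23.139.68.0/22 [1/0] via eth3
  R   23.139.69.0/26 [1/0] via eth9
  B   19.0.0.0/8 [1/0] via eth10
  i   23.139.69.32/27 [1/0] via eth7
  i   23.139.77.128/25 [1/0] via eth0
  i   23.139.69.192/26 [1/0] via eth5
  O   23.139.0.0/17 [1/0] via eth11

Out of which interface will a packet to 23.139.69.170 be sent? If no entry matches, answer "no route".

Routes whose prefix contains 23.139.69.170:
  23.128.0.0/9 (23.128.0.0 - 23.255.255.255) -> eth8
  23.139.0.0/17 (23.139.0.0 - 23.139.127.255) -> eth11
  23.139.68.0/22 (23.139.68.0 - 23.139.71.255) -> eth3
More-specific entries that do NOT match:
  23.139.69.32/27 (23.139.69.32 - 23.139.69.63) does not contain 23.139.69.170
  23.139.69.0/26 (23.139.69.0 - 23.139.69.63) does not contain 23.139.69.170
  23.139.69.192/26 (23.139.69.192 - 23.139.69.255) does not contain 23.139.69.170
  23.139.71.128/25 (23.139.71.128 - 23.139.71.255) does not contain 23.139.69.170
  23.139.77.128/25 (23.139.77.128 - 23.139.77.255) does not contain 23.139.69.170
  23.139.65.0/24 (23.139.65.0 - 23.139.65.255) does not contain 23.139.69.170
Longest matching prefix is /22 -> interface eth3.

eth3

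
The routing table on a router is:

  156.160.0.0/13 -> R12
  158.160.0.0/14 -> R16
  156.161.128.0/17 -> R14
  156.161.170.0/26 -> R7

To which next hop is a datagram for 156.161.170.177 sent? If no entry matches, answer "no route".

R14

Routes whose prefix contains 156.161.170.177:
  156.160.0.0/13 (156.160.0.0 - 156.167.255.255) -> R12
  156.161.128.0/17 (156.161.128.0 - 156.161.255.255) -> R14
More-specific entries that do NOT match:
  156.161.170.0/26 (156.161.170.0 - 156.161.170.63) does not contain 156.161.170.177
Longest matching prefix is /17 -> next hop R14.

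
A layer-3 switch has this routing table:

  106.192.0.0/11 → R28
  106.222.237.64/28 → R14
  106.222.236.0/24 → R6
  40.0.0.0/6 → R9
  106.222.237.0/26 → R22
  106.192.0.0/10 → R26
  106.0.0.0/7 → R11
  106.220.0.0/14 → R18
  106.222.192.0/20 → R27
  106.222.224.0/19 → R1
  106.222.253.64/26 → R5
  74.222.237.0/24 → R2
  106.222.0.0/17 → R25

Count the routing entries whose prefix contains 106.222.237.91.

5

Prefixes containing 106.222.237.91:
  106.0.0.0/7 (106.0.0.0 - 107.255.255.255)
  106.192.0.0/10 (106.192.0.0 - 106.255.255.255)
  106.192.0.0/11 (106.192.0.0 - 106.223.255.255)
  106.220.0.0/14 (106.220.0.0 - 106.223.255.255)
  106.222.224.0/19 (106.222.224.0 - 106.222.255.255)
Total matching entries: 5.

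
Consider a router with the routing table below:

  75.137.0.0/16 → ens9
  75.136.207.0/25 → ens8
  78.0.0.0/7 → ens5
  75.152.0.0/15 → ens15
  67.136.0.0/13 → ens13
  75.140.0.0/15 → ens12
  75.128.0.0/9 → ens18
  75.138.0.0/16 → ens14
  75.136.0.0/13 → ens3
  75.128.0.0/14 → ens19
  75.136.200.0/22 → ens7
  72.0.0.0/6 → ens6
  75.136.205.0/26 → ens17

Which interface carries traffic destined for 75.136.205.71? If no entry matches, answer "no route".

Routes whose prefix contains 75.136.205.71:
  72.0.0.0/6 (72.0.0.0 - 75.255.255.255) -> ens6
  75.128.0.0/9 (75.128.0.0 - 75.255.255.255) -> ens18
  75.136.0.0/13 (75.136.0.0 - 75.143.255.255) -> ens3
More-specific entries that do NOT match:
  75.136.205.0/26 (75.136.205.0 - 75.136.205.63) does not contain 75.136.205.71
  75.136.207.0/25 (75.136.207.0 - 75.136.207.127) does not contain 75.136.205.71
  75.136.200.0/22 (75.136.200.0 - 75.136.203.255) does not contain 75.136.205.71
  75.137.0.0/16 (75.137.0.0 - 75.137.255.255) does not contain 75.136.205.71
  75.138.0.0/16 (75.138.0.0 - 75.138.255.255) does not contain 75.136.205.71
  75.152.0.0/15 (75.152.0.0 - 75.153.255.255) does not contain 75.136.205.71
  75.140.0.0/15 (75.140.0.0 - 75.141.255.255) does not contain 75.136.205.71
  75.128.0.0/14 (75.128.0.0 - 75.131.255.255) does not contain 75.136.205.71
Longest matching prefix is /13 -> interface ens3.

ens3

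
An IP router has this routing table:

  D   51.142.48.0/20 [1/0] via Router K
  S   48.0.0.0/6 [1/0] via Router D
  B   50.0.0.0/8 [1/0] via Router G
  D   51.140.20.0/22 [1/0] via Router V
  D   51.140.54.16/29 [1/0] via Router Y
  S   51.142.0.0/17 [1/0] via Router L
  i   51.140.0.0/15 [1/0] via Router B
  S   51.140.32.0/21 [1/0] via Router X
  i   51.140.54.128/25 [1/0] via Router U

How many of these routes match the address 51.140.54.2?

2

Prefixes containing 51.140.54.2:
  48.0.0.0/6 (48.0.0.0 - 51.255.255.255)
  51.140.0.0/15 (51.140.0.0 - 51.141.255.255)
Total matching entries: 2.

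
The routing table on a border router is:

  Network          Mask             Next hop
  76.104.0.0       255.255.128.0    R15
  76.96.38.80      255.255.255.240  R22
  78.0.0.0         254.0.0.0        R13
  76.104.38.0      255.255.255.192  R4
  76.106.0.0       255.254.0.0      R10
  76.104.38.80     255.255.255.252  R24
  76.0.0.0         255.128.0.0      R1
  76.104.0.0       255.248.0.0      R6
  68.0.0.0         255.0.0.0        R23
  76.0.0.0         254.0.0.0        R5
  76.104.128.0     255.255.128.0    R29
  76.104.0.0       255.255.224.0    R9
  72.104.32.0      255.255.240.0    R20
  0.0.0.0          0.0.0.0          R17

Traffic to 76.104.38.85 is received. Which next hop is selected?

R15

Routes whose prefix contains 76.104.38.85:
  0.0.0.0/0 (default, matches everything) -> R17
  76.0.0.0/7 (76.0.0.0 - 77.255.255.255) -> R5
  76.0.0.0/9 (76.0.0.0 - 76.127.255.255) -> R1
  76.104.0.0/13 (76.104.0.0 - 76.111.255.255) -> R6
  76.104.0.0/17 (76.104.0.0 - 76.104.127.255) -> R15
More-specific entries that do NOT match:
  76.104.38.80/30 (76.104.38.80 - 76.104.38.83) does not contain 76.104.38.85
  76.96.38.80/28 (76.96.38.80 - 76.96.38.95) does not contain 76.104.38.85
  76.104.38.0/26 (76.104.38.0 - 76.104.38.63) does not contain 76.104.38.85
  72.104.32.0/20 (72.104.32.0 - 72.104.47.255) does not contain 76.104.38.85
  76.104.0.0/19 (76.104.0.0 - 76.104.31.255) does not contain 76.104.38.85
Longest matching prefix is /17 -> next hop R15.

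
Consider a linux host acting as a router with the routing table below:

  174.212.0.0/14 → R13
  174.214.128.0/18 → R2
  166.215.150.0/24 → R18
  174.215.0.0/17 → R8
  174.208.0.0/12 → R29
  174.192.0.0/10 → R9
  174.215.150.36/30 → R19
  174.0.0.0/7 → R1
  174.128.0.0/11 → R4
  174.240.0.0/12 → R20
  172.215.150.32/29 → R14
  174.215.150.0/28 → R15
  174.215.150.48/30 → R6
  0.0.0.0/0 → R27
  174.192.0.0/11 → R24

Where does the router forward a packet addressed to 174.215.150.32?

R13

Routes whose prefix contains 174.215.150.32:
  0.0.0.0/0 (default, matches everything) -> R27
  174.0.0.0/7 (174.0.0.0 - 175.255.255.255) -> R1
  174.192.0.0/10 (174.192.0.0 - 174.255.255.255) -> R9
  174.192.0.0/11 (174.192.0.0 - 174.223.255.255) -> R24
  174.208.0.0/12 (174.208.0.0 - 174.223.255.255) -> R29
  174.212.0.0/14 (174.212.0.0 - 174.215.255.255) -> R13
More-specific entries that do NOT match:
  174.215.150.36/30 (174.215.150.36 - 174.215.150.39) does not contain 174.215.150.32
  174.215.150.48/30 (174.215.150.48 - 174.215.150.51) does not contain 174.215.150.32
  172.215.150.32/29 (172.215.150.32 - 172.215.150.39) does not contain 174.215.150.32
  174.215.150.0/28 (174.215.150.0 - 174.215.150.15) does not contain 174.215.150.32
  166.215.150.0/24 (166.215.150.0 - 166.215.150.255) does not contain 174.215.150.32
  174.214.128.0/18 (174.214.128.0 - 174.214.191.255) does not contain 174.215.150.32
  174.215.0.0/17 (174.215.0.0 - 174.215.127.255) does not contain 174.215.150.32
Longest matching prefix is /14 -> next hop R13.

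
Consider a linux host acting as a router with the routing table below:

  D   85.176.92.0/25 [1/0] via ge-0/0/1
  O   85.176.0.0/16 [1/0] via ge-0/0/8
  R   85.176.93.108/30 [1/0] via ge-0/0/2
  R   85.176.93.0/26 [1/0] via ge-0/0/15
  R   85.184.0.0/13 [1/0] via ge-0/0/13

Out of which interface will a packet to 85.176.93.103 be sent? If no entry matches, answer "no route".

Routes whose prefix contains 85.176.93.103:
  85.176.0.0/16 (85.176.0.0 - 85.176.255.255) -> ge-0/0/8
More-specific entries that do NOT match:
  85.176.93.108/30 (85.176.93.108 - 85.176.93.111) does not contain 85.176.93.103
  85.176.93.0/26 (85.176.93.0 - 85.176.93.63) does not contain 85.176.93.103
  85.176.92.0/25 (85.176.92.0 - 85.176.92.127) does not contain 85.176.93.103
Longest matching prefix is /16 -> interface ge-0/0/8.

ge-0/0/8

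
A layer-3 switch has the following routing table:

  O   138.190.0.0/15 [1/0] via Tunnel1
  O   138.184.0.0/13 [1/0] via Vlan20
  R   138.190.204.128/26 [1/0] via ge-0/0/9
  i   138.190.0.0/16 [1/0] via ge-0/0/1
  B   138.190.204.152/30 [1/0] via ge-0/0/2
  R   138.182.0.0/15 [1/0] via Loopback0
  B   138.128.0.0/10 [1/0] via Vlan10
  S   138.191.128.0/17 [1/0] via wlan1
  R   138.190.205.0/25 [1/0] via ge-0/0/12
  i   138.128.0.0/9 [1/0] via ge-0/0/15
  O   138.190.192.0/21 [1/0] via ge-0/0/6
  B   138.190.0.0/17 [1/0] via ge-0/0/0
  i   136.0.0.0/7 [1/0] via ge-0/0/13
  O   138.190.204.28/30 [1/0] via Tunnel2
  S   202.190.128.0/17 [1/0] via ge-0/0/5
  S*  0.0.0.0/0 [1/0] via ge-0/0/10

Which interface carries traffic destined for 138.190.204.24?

ge-0/0/1

Routes whose prefix contains 138.190.204.24:
  0.0.0.0/0 (default, matches everything) -> ge-0/0/10
  138.128.0.0/9 (138.128.0.0 - 138.255.255.255) -> ge-0/0/15
  138.128.0.0/10 (138.128.0.0 - 138.191.255.255) -> Vlan10
  138.184.0.0/13 (138.184.0.0 - 138.191.255.255) -> Vlan20
  138.190.0.0/15 (138.190.0.0 - 138.191.255.255) -> Tunnel1
  138.190.0.0/16 (138.190.0.0 - 138.190.255.255) -> ge-0/0/1
More-specific entries that do NOT match:
  138.190.204.152/30 (138.190.204.152 - 138.190.204.155) does not contain 138.190.204.24
  138.190.204.28/30 (138.190.204.28 - 138.190.204.31) does not contain 138.190.204.24
  138.190.204.128/26 (138.190.204.128 - 138.190.204.191) does not contain 138.190.204.24
  138.190.205.0/25 (138.190.205.0 - 138.190.205.127) does not contain 138.190.204.24
  138.190.192.0/21 (138.190.192.0 - 138.190.199.255) does not contain 138.190.204.24
  138.191.128.0/17 (138.191.128.0 - 138.191.255.255) does not contain 138.190.204.24
  138.190.0.0/17 (138.190.0.0 - 138.190.127.255) does not contain 138.190.204.24
  202.190.128.0/17 (202.190.128.0 - 202.190.255.255) does not contain 138.190.204.24
Longest matching prefix is /16 -> interface ge-0/0/1.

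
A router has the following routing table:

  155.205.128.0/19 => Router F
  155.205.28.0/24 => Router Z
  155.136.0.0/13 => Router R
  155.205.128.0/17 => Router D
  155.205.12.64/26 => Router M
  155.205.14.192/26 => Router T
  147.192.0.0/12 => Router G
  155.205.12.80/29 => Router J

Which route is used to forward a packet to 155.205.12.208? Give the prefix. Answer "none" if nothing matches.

none

155.205.12.208 is outside every listed prefix and there is no default route.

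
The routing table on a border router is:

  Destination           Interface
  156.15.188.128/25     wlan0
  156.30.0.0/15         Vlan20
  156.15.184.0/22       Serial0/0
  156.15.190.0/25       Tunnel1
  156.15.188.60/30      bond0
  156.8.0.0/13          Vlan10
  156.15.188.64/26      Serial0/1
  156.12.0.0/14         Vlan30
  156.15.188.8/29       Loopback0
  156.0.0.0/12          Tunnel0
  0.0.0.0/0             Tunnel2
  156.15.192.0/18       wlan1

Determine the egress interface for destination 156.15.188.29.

Vlan30

Routes whose prefix contains 156.15.188.29:
  0.0.0.0/0 (default, matches everything) -> Tunnel2
  156.0.0.0/12 (156.0.0.0 - 156.15.255.255) -> Tunnel0
  156.8.0.0/13 (156.8.0.0 - 156.15.255.255) -> Vlan10
  156.12.0.0/14 (156.12.0.0 - 156.15.255.255) -> Vlan30
More-specific entries that do NOT match:
  156.15.188.60/30 (156.15.188.60 - 156.15.188.63) does not contain 156.15.188.29
  156.15.188.8/29 (156.15.188.8 - 156.15.188.15) does not contain 156.15.188.29
  156.15.188.64/26 (156.15.188.64 - 156.15.188.127) does not contain 156.15.188.29
  156.15.188.128/25 (156.15.188.128 - 156.15.188.255) does not contain 156.15.188.29
  156.15.190.0/25 (156.15.190.0 - 156.15.190.127) does not contain 156.15.188.29
  156.15.184.0/22 (156.15.184.0 - 156.15.187.255) does not contain 156.15.188.29
  156.15.192.0/18 (156.15.192.0 - 156.15.255.255) does not contain 156.15.188.29
  156.30.0.0/15 (156.30.0.0 - 156.31.255.255) does not contain 156.15.188.29
Longest matching prefix is /14 -> interface Vlan30.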